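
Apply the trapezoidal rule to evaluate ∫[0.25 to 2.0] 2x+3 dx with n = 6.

f(x) = 2x+3
a = 0.25, b = 2.0, n = 6
h = (b - a)/n = 0.291667

Trapezoidal rule: (h/2)[f(x₀) + 2f(x₁) + 2f(x₂) + ... + f(xₙ)]

x_0 = 0.2500, f(x_0) = 3.500000, coefficient = 1
x_1 = 0.5417, f(x_1) = 4.083333, coefficient = 2
x_2 = 0.8333, f(x_2) = 4.666667, coefficient = 2
x_3 = 1.1250, f(x_3) = 5.250000, coefficient = 2
x_4 = 1.4167, f(x_4) = 5.833333, coefficient = 2
x_5 = 1.7083, f(x_5) = 6.416667, coefficient = 2
x_6 = 2.0000, f(x_6) = 7.000000, coefficient = 1

I ≈ (0.291667/2) × 63.000000 = 9.187500
Exact value: 9.187500
Error: 0.000000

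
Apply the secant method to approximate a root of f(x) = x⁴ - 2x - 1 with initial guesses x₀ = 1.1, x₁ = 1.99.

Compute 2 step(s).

f(x) = x⁴ - 2x - 1
x₀ = 1.1, x₁ = 1.99

Secant formula: x_{n+1} = x_n - f(x_n)(x_n - x_{n-1})/(f(x_n) - f(x_{n-1}))

Iteration 1:
  f(1.100000) = -1.735900
  f(1.990000) = 10.702392
  x_2 = 1.990000 - 10.702392×(1.990000 - 1.100000)/(10.702392 - (-1.735900))
       = 1.224209
Iteration 2:
  f(1.990000) = 10.702392
  f(1.224209) = -1.202352
  x_3 = 1.224209 - (-1.202352)×(1.224209 - 1.990000)/(-1.202352 - 10.702392)
       = 1.301552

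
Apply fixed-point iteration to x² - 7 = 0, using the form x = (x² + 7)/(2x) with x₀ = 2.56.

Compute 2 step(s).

Equation: x² - 7 = 0
Fixed-point form: x = (x² + 7)/(2x)
x₀ = 2.56

x_1 = g(2.560000) = 2.647187
x_2 = g(2.647187) = 2.645752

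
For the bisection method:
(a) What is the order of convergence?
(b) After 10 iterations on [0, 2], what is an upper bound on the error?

(a) Bisection has linear (order 1) convergence; the error is halved each step.

(b) Error bound = (b-a)/2^n = (2 - 0)/2^{10}
    = 2/2^{10}

(a) 1 (linear); (b) error ≤ 1.95e-03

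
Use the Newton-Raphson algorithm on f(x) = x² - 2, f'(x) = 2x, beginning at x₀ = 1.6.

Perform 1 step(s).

f(x) = x² - 2
f'(x) = 2x
x₀ = 1.6

Newton-Raphson formula: x_{n+1} = x_n - f(x_n)/f'(x_n)

Iteration 1:
  f(1.600000) = 0.560000
  f'(1.600000) = 3.200000
  x_1 = 1.600000 - 0.560000/3.200000 = 1.425000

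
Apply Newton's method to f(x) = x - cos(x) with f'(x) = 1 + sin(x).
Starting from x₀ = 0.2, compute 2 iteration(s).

f(x) = x - cos(x)
f'(x) = 1 + sin(x)
x₀ = 0.2

Newton-Raphson formula: x_{n+1} = x_n - f(x_n)/f'(x_n)

Iteration 1:
  f(0.200000) = -0.780067
  f'(0.200000) = 1.198669
  x_1 = 0.200000 - (-0.780067)/1.198669 = 0.850777
Iteration 2:
  f(0.850777) = 0.191378
  f'(0.850777) = 1.751793
  x_2 = 0.850777 - 0.191378/1.751793 = 0.741530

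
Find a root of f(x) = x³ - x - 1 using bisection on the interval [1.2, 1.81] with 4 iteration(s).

f(x) = x³ - x - 1
Initial interval: [1.2, 1.81]

Iteration 1:
  c_1 = (1.200000 + 1.810000)/2 = 1.505000
  f(c_1) = f(1.505000) = 0.903863
  f(a) × f(c) < 0, new interval: [1.200000, 1.505000]
Iteration 2:
  c_2 = (1.200000 + 1.505000)/2 = 1.352500
  f(c_2) = f(1.352500) = 0.121569
  f(a) × f(c) < 0, new interval: [1.200000, 1.352500]
Iteration 3:
  c_3 = (1.200000 + 1.352500)/2 = 1.276250
  f(c_3) = f(1.276250) = -0.197476
  f(a) × f(c) ≥ 0, new interval: [1.276250, 1.352500]
Iteration 4:
  c_4 = (1.276250 + 1.352500)/2 = 1.314375
  f(c_4) = f(1.314375) = -0.043685
  f(a) × f(c) ≥ 0, new interval: [1.314375, 1.352500]

After 4 iteration(s), the approximation is c_4 = 1.314375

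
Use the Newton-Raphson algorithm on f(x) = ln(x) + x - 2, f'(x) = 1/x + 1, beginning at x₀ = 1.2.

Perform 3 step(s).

f(x) = ln(x) + x - 2
f'(x) = 1/x + 1
x₀ = 1.2

Newton-Raphson formula: x_{n+1} = x_n - f(x_n)/f'(x_n)

Iteration 1:
  f(1.200000) = -0.617678
  f'(1.200000) = 1.833333
  x_1 = 1.200000 - (-0.617678)/1.833333 = 1.536916
Iteration 2:
  f(1.536916) = -0.033307
  f'(1.536916) = 1.650654
  x_2 = 1.536916 - (-0.033307)/1.650654 = 1.557094
Iteration 3:
  f(1.557094) = -0.000085
  f'(1.557094) = 1.642222
  x_3 = 1.557094 - (-0.000085)/1.642222 = 1.557146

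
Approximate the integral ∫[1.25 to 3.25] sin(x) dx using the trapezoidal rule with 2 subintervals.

f(x) = sin(x)
a = 1.25, b = 3.25, n = 2
h = (b - a)/n = 1.000000

Trapezoidal rule: (h/2)[f(x₀) + 2f(x₁) + 2f(x₂) + ... + f(xₙ)]

x_0 = 1.2500, f(x_0) = 0.948985, coefficient = 1
x_1 = 2.2500, f(x_1) = 0.778073, coefficient = 2
x_2 = 3.2500, f(x_2) = -0.108195, coefficient = 1

I ≈ (1.000000/2) × 2.396936 = 1.198468
Exact value: 1.309452
Error: 0.110984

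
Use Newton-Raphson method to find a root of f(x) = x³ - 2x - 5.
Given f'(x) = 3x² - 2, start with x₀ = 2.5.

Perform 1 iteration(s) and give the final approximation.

f(x) = x³ - 2x - 5
f'(x) = 3x² - 2
x₀ = 2.5

Newton-Raphson formula: x_{n+1} = x_n - f(x_n)/f'(x_n)

Iteration 1:
  f(2.500000) = 5.625000
  f'(2.500000) = 16.750000
  x_1 = 2.500000 - 5.625000/16.750000 = 2.164179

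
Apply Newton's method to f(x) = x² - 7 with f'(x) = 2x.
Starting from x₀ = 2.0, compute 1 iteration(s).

f(x) = x² - 7
f'(x) = 2x
x₀ = 2.0

Newton-Raphson formula: x_{n+1} = x_n - f(x_n)/f'(x_n)

Iteration 1:
  f(2.000000) = -3.000000
  f'(2.000000) = 4.000000
  x_1 = 2.000000 - (-3.000000)/4.000000 = 2.750000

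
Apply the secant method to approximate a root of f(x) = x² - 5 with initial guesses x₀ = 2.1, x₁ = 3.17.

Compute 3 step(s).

f(x) = x² - 5
x₀ = 2.1, x₁ = 3.17

Secant formula: x_{n+1} = x_n - f(x_n)(x_n - x_{n-1})/(f(x_n) - f(x_{n-1}))

Iteration 1:
  f(2.100000) = -0.590000
  f(3.170000) = 5.048900
  x_2 = 3.170000 - 5.048900×(3.170000 - 2.100000)/(5.048900 - (-0.590000))
       = 2.211954
Iteration 2:
  f(3.170000) = 5.048900
  f(2.211954) = -0.107257
  x_3 = 2.211954 - (-0.107257)×(2.211954 - 3.170000)/(-0.107257 - 5.048900)
       = 2.231884
Iteration 3:
  f(2.211954) = -0.107257
  f(2.231884) = -0.018696
  x_4 = 2.231884 - (-0.018696)×(2.231884 - 2.211954)/(-0.018696 - (-0.107257))
       = 2.236091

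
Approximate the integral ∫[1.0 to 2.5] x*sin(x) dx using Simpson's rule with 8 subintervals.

f(x) = x*sin(x)
a = 1.0, b = 2.5, n = 8
h = (b - a)/n = 0.187500

Simpson's rule: (h/3)[f(x₀) + 4f(x₁) + 2f(x₂) + ... + f(xₙ)]

x_0 = 1.0000, f(x_0) = 0.841471, coefficient = 1
x_1 = 1.1875, f(x_1) = 1.101331, coefficient = 4
x_2 = 1.3750, f(x_2) = 1.348728, coefficient = 2
x_3 = 1.5625, f(x_3) = 1.562446, coefficient = 4
x_4 = 1.7500, f(x_4) = 1.721975, coefficient = 2
x_5 = 1.9375, f(x_5) = 1.808684, coefficient = 4
x_6 = 2.1250, f(x_6) = 1.806930, coefficient = 2
x_7 = 2.3125, f(x_7) = 1.705050, coefficient = 4
x_8 = 2.5000, f(x_8) = 1.496180, coefficient = 1

I ≈ (0.187500/3) × 36.802961 = 2.300185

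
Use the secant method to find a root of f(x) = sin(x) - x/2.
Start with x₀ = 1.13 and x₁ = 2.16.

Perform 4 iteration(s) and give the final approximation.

f(x) = sin(x) - x/2
x₀ = 1.13, x₁ = 2.16

Secant formula: x_{n+1} = x_n - f(x_n)(x_n - x_{n-1})/(f(x_n) - f(x_{n-1}))

Iteration 1:
  f(1.130000) = 0.339412
  f(2.160000) = -0.248617
  x_2 = 2.160000 - (-0.248617)×(2.160000 - 1.130000)/(-0.248617 - 0.339412)
       = 1.724520
Iteration 2:
  f(2.160000) = -0.248617
  f(1.724520) = 0.125948
  x_3 = 1.724520 - 0.125948×(1.724520 - 2.160000)/(0.125948 - (-0.248617))
       = 1.870951
Iteration 3:
  f(1.724520) = 0.125948
  f(1.870951) = 0.019816
  x_4 = 1.870951 - 0.019816×(1.870951 - 1.724520)/(0.019816 - 0.125948)
       = 1.898290
Iteration 4:
  f(1.870951) = 0.019816
  f(1.898290) = -0.002294
  x_5 = 1.898290 - (-0.002294)×(1.898290 - 1.870951)/(-0.002294 - 0.019816)
       = 1.895454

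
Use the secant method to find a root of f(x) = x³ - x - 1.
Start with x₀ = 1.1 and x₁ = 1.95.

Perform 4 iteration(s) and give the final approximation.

f(x) = x³ - x - 1
x₀ = 1.1, x₁ = 1.95

Secant formula: x_{n+1} = x_n - f(x_n)(x_n - x_{n-1})/(f(x_n) - f(x_{n-1}))

Iteration 1:
  f(1.100000) = -0.769000
  f(1.950000) = 4.464875
  x_2 = 1.950000 - 4.464875×(1.950000 - 1.100000)/(4.464875 - (-0.769000))
       = 1.224888
Iteration 2:
  f(1.950000) = 4.464875
  f(1.224888) = -0.387125
  x_3 = 1.224888 - (-0.387125)×(1.224888 - 1.950000)/(-0.387125 - 4.464875)
       = 1.282743
Iteration 3:
  f(1.224888) = -0.387125
  f(1.282743) = -0.172081
  x_4 = 1.282743 - (-0.172081)×(1.282743 - 1.224888)/(-0.172081 - (-0.387125))
       = 1.329038
Iteration 4:
  f(1.282743) = -0.172081
  f(1.329038) = 0.018499
  x_5 = 1.329038 - 0.018499×(1.329038 - 1.282743)/(0.018499 - (-0.172081))
       = 1.324545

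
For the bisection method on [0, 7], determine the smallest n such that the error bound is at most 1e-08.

We need (b-a)/2^n ≤ 1e-08
(7 - 0)/2^n ≤ 1e-08
7/2^n ≤ 1e-08
2^n ≥ 700000000
n ≥ log₂(700000000) = 29.38
n ≥ 30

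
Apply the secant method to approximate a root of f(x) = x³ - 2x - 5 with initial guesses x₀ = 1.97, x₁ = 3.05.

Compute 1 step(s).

f(x) = x³ - 2x - 5
x₀ = 1.97, x₁ = 3.05

Secant formula: x_{n+1} = x_n - f(x_n)(x_n - x_{n-1})/(f(x_n) - f(x_{n-1}))

Iteration 1:
  f(1.970000) = -1.294627
  f(3.050000) = 17.272625
  x_2 = 3.050000 - 17.272625×(3.050000 - 1.970000)/(17.272625 - (-1.294627))
       = 2.045304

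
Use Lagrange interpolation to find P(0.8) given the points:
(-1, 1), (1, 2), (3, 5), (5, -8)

Lagrange interpolation formula:
P(x) = Σ yᵢ × Lᵢ(x)
where Lᵢ(x) = Π_{j≠i} (x - xⱼ)/(xᵢ - xⱼ)

L_0(0.8) = (0.8 - 1)/(-1 - 1) × (0.8 - 3)/(-1 - 3) × (0.8 - 5)/(-1 - 5) = 0.038500
L_1(0.8) = (0.8 - (-1))/(1 - (-1)) × (0.8 - 3)/(1 - 3) × (0.8 - 5)/(1 - 5) = 1.039500
L_2(0.8) = (0.8 - (-1))/(3 - (-1)) × (0.8 - 1)/(3 - 1) × (0.8 - 5)/(3 - 5) = -0.094500
L_3(0.8) = (0.8 - (-1))/(5 - (-1)) × (0.8 - 1)/(5 - 1) × (0.8 - 3)/(5 - 3) = 0.016500

P(0.8) = 1×L_0(0.8) + 2×L_1(0.8) + 5×L_2(0.8) + (-8)×L_3(0.8)
P(0.8) = 1.513000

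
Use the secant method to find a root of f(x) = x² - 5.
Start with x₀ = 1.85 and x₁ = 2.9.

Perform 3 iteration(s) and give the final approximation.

f(x) = x² - 5
x₀ = 1.85, x₁ = 2.9

Secant formula: x_{n+1} = x_n - f(x_n)(x_n - x_{n-1})/(f(x_n) - f(x_{n-1}))

Iteration 1:
  f(1.850000) = -1.577500
  f(2.900000) = 3.410000
  x_2 = 2.900000 - 3.410000×(2.900000 - 1.850000)/(3.410000 - (-1.577500))
       = 2.182105
Iteration 2:
  f(2.900000) = 3.410000
  f(2.182105) = -0.238417
  x_3 = 2.182105 - (-0.238417)×(2.182105 - 2.900000)/(-0.238417 - 3.410000)
       = 2.229018
Iteration 3:
  f(2.182105) = -0.238417
  f(2.229018) = -0.031478
  x_4 = 2.229018 - (-0.031478)×(2.229018 - 2.182105)/(-0.031478 - (-0.238417))
       = 2.236154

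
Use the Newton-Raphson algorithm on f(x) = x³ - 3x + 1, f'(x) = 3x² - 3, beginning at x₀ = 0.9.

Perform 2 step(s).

f(x) = x³ - 3x + 1
f'(x) = 3x² - 3
x₀ = 0.9

Newton-Raphson formula: x_{n+1} = x_n - f(x_n)/f'(x_n)

Iteration 1:
  f(0.900000) = -0.971000
  f'(0.900000) = -0.570000
  x_1 = 0.900000 - (-0.971000)/(-0.570000) = -0.803509
Iteration 2:
  f(-0.803509) = 2.891760
  f'(-0.803509) = -1.063121
  x_2 = -0.803509 - 2.891760/(-1.063121) = 1.916558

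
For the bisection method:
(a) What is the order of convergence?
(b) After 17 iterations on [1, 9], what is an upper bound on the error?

(a) Bisection has linear (order 1) convergence; the error is halved each step.

(b) Error bound = (b-a)/2^n = (9 - 1)/2^{17}
    = 8/2^{17}

(a) 1 (linear); (b) error ≤ 6.10e-05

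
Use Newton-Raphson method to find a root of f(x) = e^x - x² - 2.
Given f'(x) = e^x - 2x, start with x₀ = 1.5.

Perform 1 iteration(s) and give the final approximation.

f(x) = e^x - x² - 2
f'(x) = e^x - 2x
x₀ = 1.5

Newton-Raphson formula: x_{n+1} = x_n - f(x_n)/f'(x_n)

Iteration 1:
  f(1.500000) = 0.231689
  f'(1.500000) = 1.481689
  x_1 = 1.500000 - 0.231689/1.481689 = 1.343632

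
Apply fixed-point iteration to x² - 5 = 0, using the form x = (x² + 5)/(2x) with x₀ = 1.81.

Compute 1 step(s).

Equation: x² - 5 = 0
Fixed-point form: x = (x² + 5)/(2x)
x₀ = 1.81

x_1 = g(1.810000) = 2.286215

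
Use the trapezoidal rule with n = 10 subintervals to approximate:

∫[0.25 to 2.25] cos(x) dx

f(x) = cos(x)
a = 0.25, b = 2.25, n = 10
h = (b - a)/n = 0.200000

Trapezoidal rule: (h/2)[f(x₀) + 2f(x₁) + 2f(x₂) + ... + f(xₙ)]

x_0 = 0.2500, f(x_0) = 0.968912, coefficient = 1
x_1 = 0.4500, f(x_1) = 0.900447, coefficient = 2
x_2 = 0.6500, f(x_2) = 0.796084, coefficient = 2
x_3 = 0.8500, f(x_3) = 0.659983, coefficient = 2
x_4 = 1.0500, f(x_4) = 0.497571, coefficient = 2
x_5 = 1.2500, f(x_5) = 0.315322, coefficient = 2
x_6 = 1.4500, f(x_6) = 0.120503, coefficient = 2
x_7 = 1.6500, f(x_7) = -0.079121, coefficient = 2
x_8 = 1.8500, f(x_8) = -0.275590, coefficient = 2
x_9 = 2.0500, f(x_9) = -0.461073, coefficient = 2
x_10 = 2.2500, f(x_10) = -0.628174, coefficient = 1

I ≈ (0.200000/2) × 5.288992 = 0.528899
Exact value: 0.530669
Error: 0.001770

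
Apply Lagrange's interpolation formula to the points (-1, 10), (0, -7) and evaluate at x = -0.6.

Lagrange interpolation formula:
P(x) = Σ yᵢ × Lᵢ(x)
where Lᵢ(x) = Π_{j≠i} (x - xⱼ)/(xᵢ - xⱼ)

L_0(-0.6) = (-0.6 - 0)/(-1 - 0) = 0.600000
L_1(-0.6) = (-0.6 - (-1))/(0 - (-1)) = 0.400000

P(-0.6) = 10×L_0(-0.6) + (-7)×L_1(-0.6)
P(-0.6) = 3.200000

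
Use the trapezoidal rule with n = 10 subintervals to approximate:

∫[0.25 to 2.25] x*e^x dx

f(x) = x*e^x
a = 0.25, b = 2.25, n = 10
h = (b - a)/n = 0.200000

Trapezoidal rule: (h/2)[f(x₀) + 2f(x₁) + 2f(x₂) + ... + f(xₙ)]

x_0 = 0.2500, f(x_0) = 0.321006, coefficient = 1
x_1 = 0.4500, f(x_1) = 0.705740, coefficient = 2
x_2 = 0.6500, f(x_2) = 1.245102, coefficient = 2
x_3 = 0.8500, f(x_3) = 1.988700, coefficient = 2
x_4 = 1.0500, f(x_4) = 3.000534, coefficient = 2
x_5 = 1.2500, f(x_5) = 4.362929, coefficient = 2
x_6 = 1.4500, f(x_6) = 6.181516, coefficient = 2
x_7 = 1.6500, f(x_7) = 8.591517, coefficient = 2
x_8 = 1.8500, f(x_8) = 11.765666, coefficient = 2
x_9 = 2.0500, f(x_9) = 15.924197, coefficient = 2
x_10 = 2.2500, f(x_10) = 21.347406, coefficient = 1

I ≈ (0.200000/2) × 129.200213 = 12.920021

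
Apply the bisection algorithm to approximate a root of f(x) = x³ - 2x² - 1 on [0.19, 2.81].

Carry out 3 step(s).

f(x) = x³ - 2x² - 1
Initial interval: [0.19, 2.81]

Iteration 1:
  c_1 = (0.190000 + 2.810000)/2 = 1.500000
  f(c_1) = f(1.500000) = -2.125000
  f(a) × f(c) ≥ 0, new interval: [1.500000, 2.810000]
Iteration 2:
  c_2 = (1.500000 + 2.810000)/2 = 2.155000
  f(c_2) = f(2.155000) = -0.280176
  f(a) × f(c) ≥ 0, new interval: [2.155000, 2.810000]
Iteration 3:
  c_3 = (2.155000 + 2.810000)/2 = 2.482500
  f(c_3) = f(2.482500) = 1.973554
  f(a) × f(c) < 0, new interval: [2.155000, 2.482500]

After 3 iteration(s), the approximation is c_3 = 2.482500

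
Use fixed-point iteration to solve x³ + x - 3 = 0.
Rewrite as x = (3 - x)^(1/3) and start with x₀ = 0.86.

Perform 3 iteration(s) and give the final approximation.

Equation: x³ + x - 3 = 0
Fixed-point form: x = (3 - x)^(1/3)
x₀ = 0.86

x_1 = g(0.860000) = 1.288659
x_2 = g(1.288659) = 1.196131
x_3 = g(1.196131) = 1.217311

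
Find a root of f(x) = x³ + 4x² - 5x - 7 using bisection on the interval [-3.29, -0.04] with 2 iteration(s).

f(x) = x³ + 4x² - 5x - 7
Initial interval: [-3.29, -0.04]

Iteration 1:
  c_1 = (-3.290000 + (-0.040000))/2 = -1.665000
  f(c_1) = f(-1.665000) = 7.798145
  f(a) × f(c) ≥ 0, new interval: [-1.665000, -0.040000]
Iteration 2:
  c_2 = (-1.665000 + (-0.040000))/2 = -0.852500
  f(c_2) = f(-0.852500) = -0.450035
  f(a) × f(c) < 0, new interval: [-1.665000, -0.852500]

After 2 iteration(s), the approximation is c_2 = -0.852500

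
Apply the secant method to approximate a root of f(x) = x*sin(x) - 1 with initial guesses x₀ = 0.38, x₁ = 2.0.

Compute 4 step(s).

f(x) = x*sin(x) - 1
x₀ = 0.38, x₁ = 2.0

Secant formula: x_{n+1} = x_n - f(x_n)(x_n - x_{n-1})/(f(x_n) - f(x_{n-1}))

Iteration 1:
  f(0.380000) = -0.859050
  f(2.000000) = 0.818595
  x_2 = 2.000000 - 0.818595×(2.000000 - 0.380000)/(0.818595 - (-0.859050))
       = 1.209533
Iteration 2:
  f(2.000000) = 0.818595
  f(1.209533) = 0.131458
  x_3 = 1.209533 - 0.131458×(1.209533 - 2.000000)/(0.131458 - 0.818595)
       = 1.058306
Iteration 3:
  f(1.209533) = 0.131458
  f(1.058306) = -0.077659
  x_4 = 1.058306 - (-0.077659)×(1.058306 - 1.209533)/(-0.077659 - 0.131458)
       = 1.114466
Iteration 4:
  f(1.058306) = -0.077659
  f(1.114466) = 0.000429
  x_5 = 1.114466 - 0.000429×(1.114466 - 1.058306)/(0.000429 - (-0.077659))
       = 1.114158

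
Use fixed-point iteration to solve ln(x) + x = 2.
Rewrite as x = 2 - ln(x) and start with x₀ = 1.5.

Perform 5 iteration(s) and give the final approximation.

Equation: ln(x) + x = 2
Fixed-point form: x = 2 - ln(x)
x₀ = 1.5

x_1 = g(1.500000) = 1.594535
x_2 = g(1.594535) = 1.533418
x_3 = g(1.533418) = 1.572501
x_4 = g(1.572501) = 1.547333
x_5 = g(1.547333) = 1.563467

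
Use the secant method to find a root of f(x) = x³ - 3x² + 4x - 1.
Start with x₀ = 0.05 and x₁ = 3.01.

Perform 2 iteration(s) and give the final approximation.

f(x) = x³ - 3x² + 4x - 1
x₀ = 0.05, x₁ = 3.01

Secant formula: x_{n+1} = x_n - f(x_n)(x_n - x_{n-1})/(f(x_n) - f(x_{n-1}))

Iteration 1:
  f(0.050000) = -0.807375
  f(3.010000) = 11.130601
  x_2 = 3.010000 - 11.130601×(3.010000 - 0.050000)/(11.130601 - (-0.807375))
       = 0.250187
Iteration 2:
  f(3.010000) = 11.130601
  f(0.250187) = -0.171372
  x_3 = 0.250187 - (-0.171372)×(0.250187 - 3.010000)/(-0.171372 - 11.130601)
       = 0.292034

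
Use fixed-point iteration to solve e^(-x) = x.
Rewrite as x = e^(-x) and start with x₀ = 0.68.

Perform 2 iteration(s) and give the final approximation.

Equation: e^(-x) = x
Fixed-point form: x = e^(-x)
x₀ = 0.68

x_1 = g(0.680000) = 0.506617
x_2 = g(0.506617) = 0.602531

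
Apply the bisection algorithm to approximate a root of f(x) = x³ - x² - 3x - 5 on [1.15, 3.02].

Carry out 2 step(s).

f(x) = x³ - x² - 3x - 5
Initial interval: [1.15, 3.02]

Iteration 1:
  c_1 = (1.150000 + 3.020000)/2 = 2.085000
  f(c_1) = f(2.085000) = -6.538261
  f(a) × f(c) ≥ 0, new interval: [2.085000, 3.020000]
Iteration 2:
  c_2 = (2.085000 + 3.020000)/2 = 2.552500
  f(c_2) = f(2.552500) = -2.542565
  f(a) × f(c) ≥ 0, new interval: [2.552500, 3.020000]

After 2 iteration(s), the approximation is c_2 = 2.552500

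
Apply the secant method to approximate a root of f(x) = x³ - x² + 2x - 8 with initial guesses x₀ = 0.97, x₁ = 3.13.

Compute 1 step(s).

f(x) = x³ - x² + 2x - 8
x₀ = 0.97, x₁ = 3.13

Secant formula: x_{n+1} = x_n - f(x_n)(x_n - x_{n-1})/(f(x_n) - f(x_{n-1}))

Iteration 1:
  f(0.970000) = -6.088227
  f(3.130000) = 19.127397
  x_2 = 3.130000 - 19.127397×(3.130000 - 0.970000)/(19.127397 - (-6.088227))
       = 1.491525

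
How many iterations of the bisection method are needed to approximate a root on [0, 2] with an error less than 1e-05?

We need (b-a)/2^n ≤ 1e-05
(2 - 0)/2^n ≤ 1e-05
2/2^n ≤ 1e-05
2^n ≥ 200000
n ≥ log₂(200000) = 17.61
n ≥ 18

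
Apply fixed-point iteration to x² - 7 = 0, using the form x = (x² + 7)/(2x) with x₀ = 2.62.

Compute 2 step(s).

Equation: x² - 7 = 0
Fixed-point form: x = (x² + 7)/(2x)
x₀ = 2.62

x_1 = g(2.620000) = 2.645878
x_2 = g(2.645878) = 2.645751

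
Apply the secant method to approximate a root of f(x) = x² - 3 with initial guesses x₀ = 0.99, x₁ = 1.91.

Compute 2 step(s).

f(x) = x² - 3
x₀ = 0.99, x₁ = 1.91

Secant formula: x_{n+1} = x_n - f(x_n)(x_n - x_{n-1})/(f(x_n) - f(x_{n-1}))

Iteration 1:
  f(0.990000) = -2.019900
  f(1.910000) = 0.648100
  x_2 = 1.910000 - 0.648100×(1.910000 - 0.990000)/(0.648100 - (-2.019900))
       = 1.686517
Iteration 2:
  f(1.910000) = 0.648100
  f(1.686517) = -0.155660
  x_3 = 1.686517 - (-0.155660)×(1.686517 - 1.910000)/(-0.155660 - 0.648100)
       = 1.729798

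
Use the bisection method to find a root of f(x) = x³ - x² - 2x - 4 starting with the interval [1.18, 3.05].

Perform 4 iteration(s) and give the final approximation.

f(x) = x³ - x² - 2x - 4
Initial interval: [1.18, 3.05]

Iteration 1:
  c_1 = (1.180000 + 3.050000)/2 = 2.115000
  f(c_1) = f(2.115000) = -3.242354
  f(a) × f(c) ≥ 0, new interval: [2.115000, 3.050000]
Iteration 2:
  c_2 = (2.115000 + 3.050000)/2 = 2.582500
  f(c_2) = f(2.582500) = 1.389177
  f(a) × f(c) < 0, new interval: [2.115000, 2.582500]
Iteration 3:
  c_3 = (2.115000 + 2.582500)/2 = 2.348750
  f(c_3) = f(2.348750) = -1.256950
  f(a) × f(c) ≥ 0, new interval: [2.348750, 2.582500]
Iteration 4:
  c_4 = (2.348750 + 2.582500)/2 = 2.465625
  f(c_4) = f(2.465625) = -0.021266
  f(a) × f(c) ≥ 0, new interval: [2.465625, 2.582500]

After 4 iteration(s), the approximation is c_4 = 2.465625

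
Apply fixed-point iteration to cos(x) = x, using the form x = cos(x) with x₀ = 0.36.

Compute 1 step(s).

Equation: cos(x) = x
Fixed-point form: x = cos(x)
x₀ = 0.36

x_1 = g(0.360000) = 0.935897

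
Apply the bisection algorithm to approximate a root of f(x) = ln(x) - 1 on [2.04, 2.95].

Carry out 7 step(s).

f(x) = ln(x) - 1
Initial interval: [2.04, 2.95]

Iteration 1:
  c_1 = (2.040000 + 2.950000)/2 = 2.495000
  f(c_1) = f(2.495000) = -0.085711
  f(a) × f(c) ≥ 0, new interval: [2.495000, 2.950000]
Iteration 2:
  c_2 = (2.495000 + 2.950000)/2 = 2.722500
  f(c_2) = f(2.722500) = 0.001551
  f(a) × f(c) < 0, new interval: [2.495000, 2.722500]
Iteration 3:
  c_3 = (2.495000 + 2.722500)/2 = 2.608750
  f(c_3) = f(2.608750) = -0.041129
  f(a) × f(c) ≥ 0, new interval: [2.608750, 2.722500]
Iteration 4:
  c_4 = (2.608750 + 2.722500)/2 = 2.665625
  f(c_4) = f(2.665625) = -0.019561
  f(a) × f(c) ≥ 0, new interval: [2.665625, 2.722500]
Iteration 5:
  c_5 = (2.665625 + 2.722500)/2 = 2.694063
  f(c_5) = f(2.694063) = -0.008950
  f(a) × f(c) ≥ 0, new interval: [2.694063, 2.722500]
Iteration 6:
  c_6 = (2.694063 + 2.722500)/2 = 2.708281
  f(c_6) = f(2.708281) = -0.003686
  f(a) × f(c) ≥ 0, new interval: [2.708281, 2.722500]
Iteration 7:
  c_7 = (2.708281 + 2.722500)/2 = 2.715391
  f(c_7) = f(2.715391) = -0.001064
  f(a) × f(c) ≥ 0, new interval: [2.715391, 2.722500]

After 7 iteration(s), the approximation is c_7 = 2.715391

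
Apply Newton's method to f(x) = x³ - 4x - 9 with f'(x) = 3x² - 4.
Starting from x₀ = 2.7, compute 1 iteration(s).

f(x) = x³ - 4x - 9
f'(x) = 3x² - 4
x₀ = 2.7

Newton-Raphson formula: x_{n+1} = x_n - f(x_n)/f'(x_n)

Iteration 1:
  f(2.700000) = -0.117000
  f'(2.700000) = 17.870000
  x_1 = 2.700000 - (-0.117000)/17.870000 = 2.706547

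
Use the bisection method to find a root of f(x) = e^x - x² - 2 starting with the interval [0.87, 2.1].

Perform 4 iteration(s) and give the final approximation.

f(x) = e^x - x² - 2
Initial interval: [0.87, 2.1]

Iteration 1:
  c_1 = (0.870000 + 2.100000)/2 = 1.485000
  f(c_1) = f(1.485000) = 0.209740
  f(a) × f(c) < 0, new interval: [0.870000, 1.485000]
Iteration 2:
  c_2 = (0.870000 + 1.485000)/2 = 1.177500
  f(c_2) = f(1.177500) = -0.140258
  f(a) × f(c) ≥ 0, new interval: [1.177500, 1.485000]
Iteration 3:
  c_3 = (1.177500 + 1.485000)/2 = 1.331250
  f(c_3) = f(1.331250) = 0.013546
  f(a) × f(c) < 0, new interval: [1.177500, 1.331250]
Iteration 4:
  c_4 = (1.177500 + 1.331250)/2 = 1.254375
  f(c_4) = f(1.254375) = -0.067810
  f(a) × f(c) ≥ 0, new interval: [1.254375, 1.331250]

After 4 iteration(s), the approximation is c_4 = 1.254375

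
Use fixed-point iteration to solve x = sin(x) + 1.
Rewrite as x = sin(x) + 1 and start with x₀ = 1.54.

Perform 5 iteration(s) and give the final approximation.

Equation: x = sin(x) + 1
Fixed-point form: x = sin(x) + 1
x₀ = 1.54

x_1 = g(1.540000) = 1.999526
x_2 = g(1.999526) = 1.909495
x_3 = g(1.909495) = 1.943188
x_4 = g(1.943188) = 1.931460
x_5 = g(1.931460) = 1.935663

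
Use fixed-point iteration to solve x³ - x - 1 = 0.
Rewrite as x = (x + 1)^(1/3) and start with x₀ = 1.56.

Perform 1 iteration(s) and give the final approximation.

Equation: x³ - x - 1 = 0
Fixed-point form: x = (x + 1)^(1/3)
x₀ = 1.56

x_1 = g(1.560000) = 1.367981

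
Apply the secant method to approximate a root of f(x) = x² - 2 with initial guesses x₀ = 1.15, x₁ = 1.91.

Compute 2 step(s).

f(x) = x² - 2
x₀ = 1.15, x₁ = 1.91

Secant formula: x_{n+1} = x_n - f(x_n)(x_n - x_{n-1})/(f(x_n) - f(x_{n-1}))

Iteration 1:
  f(1.150000) = -0.677500
  f(1.910000) = 1.648100
  x_2 = 1.910000 - 1.648100×(1.910000 - 1.150000)/(1.648100 - (-0.677500))
       = 1.371405
Iteration 2:
  f(1.910000) = 1.648100
  f(1.371405) = -0.119248
  x_3 = 1.371405 - (-0.119248)×(1.371405 - 1.910000)/(-0.119248 - 1.648100)
       = 1.407746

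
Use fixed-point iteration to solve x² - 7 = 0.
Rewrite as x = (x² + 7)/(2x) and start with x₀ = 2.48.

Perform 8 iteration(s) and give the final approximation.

Equation: x² - 7 = 0
Fixed-point form: x = (x² + 7)/(2x)
x₀ = 2.48

x_1 = g(2.480000) = 2.651290
x_2 = g(2.651290) = 2.645757
x_3 = g(2.645757) = 2.645751
x_4 = g(2.645751) = 2.645751
x_5 = g(2.645751) = 2.645751
x_6 = g(2.645751) = 2.645751
x_7 = g(2.645751) = 2.645751
x_8 = g(2.645751) = 2.645751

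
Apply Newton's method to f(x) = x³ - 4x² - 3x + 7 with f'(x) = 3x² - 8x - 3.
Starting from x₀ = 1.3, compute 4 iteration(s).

f(x) = x³ - 4x² - 3x + 7
f'(x) = 3x² - 8x - 3
x₀ = 1.3

Newton-Raphson formula: x_{n+1} = x_n - f(x_n)/f'(x_n)

Iteration 1:
  f(1.300000) = -1.463000
  f'(1.300000) = -8.330000
  x_1 = 1.300000 - (-1.463000)/(-8.330000) = 1.124370
Iteration 2:
  f(1.124370) = -0.008502
  f'(1.124370) = -8.202336
  x_2 = 1.124370 - (-0.008502)/(-8.202336) = 1.123333
Iteration 3:
  f(1.123333) = -0.000001
  f'(1.123333) = -8.201033
  x_3 = 1.123333 - (-0.000001)/(-8.201033) = 1.123333
Iteration 4:
  f(1.123333) = 0.000000
  f'(1.123333) = -8.201033
  x_4 = 1.123333 - 0.000000/(-8.201033) = 1.123333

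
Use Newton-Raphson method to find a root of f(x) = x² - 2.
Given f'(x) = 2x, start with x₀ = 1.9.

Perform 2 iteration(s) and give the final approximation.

f(x) = x² - 2
f'(x) = 2x
x₀ = 1.9

Newton-Raphson formula: x_{n+1} = x_n - f(x_n)/f'(x_n)

Iteration 1:
  f(1.900000) = 1.610000
  f'(1.900000) = 3.800000
  x_1 = 1.900000 - 1.610000/3.800000 = 1.476316
Iteration 2:
  f(1.476316) = 0.179508
  f'(1.476316) = 2.952632
  x_2 = 1.476316 - 0.179508/2.952632 = 1.415520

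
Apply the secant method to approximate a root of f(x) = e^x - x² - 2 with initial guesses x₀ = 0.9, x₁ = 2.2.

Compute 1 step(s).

f(x) = e^x - x² - 2
x₀ = 0.9, x₁ = 2.2

Secant formula: x_{n+1} = x_n - f(x_n)(x_n - x_{n-1})/(f(x_n) - f(x_{n-1}))

Iteration 1:
  f(0.900000) = -0.350397
  f(2.200000) = 2.185013
  x_2 = 2.200000 - 2.185013×(2.200000 - 0.900000)/(2.185013 - (-0.350397))
       = 1.079662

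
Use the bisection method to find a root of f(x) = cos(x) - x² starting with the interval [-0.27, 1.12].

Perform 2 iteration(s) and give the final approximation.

f(x) = cos(x) - x²
Initial interval: [-0.27, 1.12]

Iteration 1:
  c_1 = (-0.270000 + 1.120000)/2 = 0.425000
  f(c_1) = f(0.425000) = 0.730414
  f(a) × f(c) ≥ 0, new interval: [0.425000, 1.120000]
Iteration 2:
  c_2 = (0.425000 + 1.120000)/2 = 0.772500
  f(c_2) = f(0.772500) = 0.119412
  f(a) × f(c) ≥ 0, new interval: [0.772500, 1.120000]

After 2 iteration(s), the approximation is c_2 = 0.772500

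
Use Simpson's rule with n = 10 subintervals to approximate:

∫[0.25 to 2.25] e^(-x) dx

f(x) = e^(-x)
a = 0.25, b = 2.25, n = 10
h = (b - a)/n = 0.200000

Simpson's rule: (h/3)[f(x₀) + 4f(x₁) + 2f(x₂) + ... + f(xₙ)]

x_0 = 0.2500, f(x_0) = 0.778801, coefficient = 1
x_1 = 0.4500, f(x_1) = 0.637628, coefficient = 4
x_2 = 0.6500, f(x_2) = 0.522046, coefficient = 2
x_3 = 0.8500, f(x_3) = 0.427415, coefficient = 4
x_4 = 1.0500, f(x_4) = 0.349938, coefficient = 2
x_5 = 1.2500, f(x_5) = 0.286505, coefficient = 4
x_6 = 1.4500, f(x_6) = 0.234570, coefficient = 2
x_7 = 1.6500, f(x_7) = 0.192050, coefficient = 4
x_8 = 1.8500, f(x_8) = 0.157237, coefficient = 2
x_9 = 2.0500, f(x_9) = 0.128735, coefficient = 4
x_10 = 2.2500, f(x_10) = 0.105399, coefficient = 1

I ≈ (0.200000/3) × 10.101113 = 0.673408
Exact value: 0.673402
Error: 0.000006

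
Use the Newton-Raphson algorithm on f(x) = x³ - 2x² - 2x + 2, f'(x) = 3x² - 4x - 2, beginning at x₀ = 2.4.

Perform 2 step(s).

f(x) = x³ - 2x² - 2x + 2
f'(x) = 3x² - 4x - 2
x₀ = 2.4

Newton-Raphson formula: x_{n+1} = x_n - f(x_n)/f'(x_n)

Iteration 1:
  f(2.400000) = -0.496000
  f'(2.400000) = 5.680000
  x_1 = 2.400000 - (-0.496000)/5.680000 = 2.487324
Iteration 2:
  f(2.487324) = 0.040318
  f'(2.487324) = 6.611045
  x_2 = 2.487324 - 0.040318/6.611045 = 2.481225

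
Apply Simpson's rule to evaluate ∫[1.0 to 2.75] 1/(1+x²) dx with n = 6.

f(x) = 1/(1+x²)
a = 1.0, b = 2.75, n = 6
h = (b - a)/n = 0.291667

Simpson's rule: (h/3)[f(x₀) + 4f(x₁) + 2f(x₂) + ... + f(xₙ)]

x_0 = 1.0000, f(x_0) = 0.500000, coefficient = 1
x_1 = 1.2917, f(x_1) = 0.374756, coefficient = 4
x_2 = 1.5833, f(x_2) = 0.285149, coefficient = 2
x_3 = 1.8750, f(x_3) = 0.221453, coefficient = 4
x_4 = 2.1667, f(x_4) = 0.175610, coefficient = 2
x_5 = 2.4583, f(x_5) = 0.141977, coefficient = 4
x_6 = 2.7500, f(x_6) = 0.116788, coefficient = 1

I ≈ (0.291667/3) × 4.491049 = 0.436630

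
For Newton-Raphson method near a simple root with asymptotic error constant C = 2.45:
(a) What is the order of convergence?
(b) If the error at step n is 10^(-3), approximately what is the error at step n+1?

(a) Newton-Raphson has quadratic (order 2) convergence near simple roots.
    This means |e_{n+1}| ≈ C|e_n|².

(b) With |e_n| = 10^(-3) and C = 2.45:
    |e_{n+1}| ≈ 2.45 × (10^(-3))² = 2.45 × 10^(-6)

(a) 2 (quadratic); (b) |e_{n+1}| ≈ 2.450e-06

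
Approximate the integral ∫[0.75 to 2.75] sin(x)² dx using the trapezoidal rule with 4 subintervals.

f(x) = sin(x)²
a = 0.75, b = 2.75, n = 4
h = (b - a)/n = 0.500000

Trapezoidal rule: (h/2)[f(x₀) + 2f(x₁) + 2f(x₂) + ... + f(xₙ)]

x_0 = 0.7500, f(x_0) = 0.464631, coefficient = 1
x_1 = 1.2500, f(x_1) = 0.900572, coefficient = 2
x_2 = 1.7500, f(x_2) = 0.968228, coefficient = 2
x_3 = 2.2500, f(x_3) = 0.605398, coefficient = 2
x_4 = 2.7500, f(x_4) = 0.145665, coefficient = 1

I ≈ (0.500000/2) × 5.558693 = 1.389673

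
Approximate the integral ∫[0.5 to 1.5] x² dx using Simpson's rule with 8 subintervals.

f(x) = x²
a = 0.5, b = 1.5, n = 8
h = (b - a)/n = 0.125000

Simpson's rule: (h/3)[f(x₀) + 4f(x₁) + 2f(x₂) + ... + f(xₙ)]

x_0 = 0.5000, f(x_0) = 0.250000, coefficient = 1
x_1 = 0.6250, f(x_1) = 0.390625, coefficient = 4
x_2 = 0.7500, f(x_2) = 0.562500, coefficient = 2
x_3 = 0.8750, f(x_3) = 0.765625, coefficient = 4
x_4 = 1.0000, f(x_4) = 1.000000, coefficient = 2
x_5 = 1.1250, f(x_5) = 1.265625, coefficient = 4
x_6 = 1.2500, f(x_6) = 1.562500, coefficient = 2
x_7 = 1.3750, f(x_7) = 1.890625, coefficient = 4
x_8 = 1.5000, f(x_8) = 2.250000, coefficient = 1

I ≈ (0.125000/3) × 26.000000 = 1.083333
Exact value: 1.083333
Error: 0.000000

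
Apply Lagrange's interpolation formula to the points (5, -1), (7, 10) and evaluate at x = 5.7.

Lagrange interpolation formula:
P(x) = Σ yᵢ × Lᵢ(x)
where Lᵢ(x) = Π_{j≠i} (x - xⱼ)/(xᵢ - xⱼ)

L_0(5.7) = (5.7 - 7)/(5 - 7) = 0.650000
L_1(5.7) = (5.7 - 5)/(7 - 5) = 0.350000

P(5.7) = (-1)×L_0(5.7) + 10×L_1(5.7)
P(5.7) = 2.850000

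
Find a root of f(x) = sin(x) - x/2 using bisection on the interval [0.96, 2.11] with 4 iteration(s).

f(x) = sin(x) - x/2
Initial interval: [0.96, 2.11]

Iteration 1:
  c_1 = (0.960000 + 2.110000)/2 = 1.535000
  f(c_1) = f(1.535000) = 0.231859
  f(a) × f(c) ≥ 0, new interval: [1.535000, 2.110000]
Iteration 2:
  c_2 = (1.535000 + 2.110000)/2 = 1.822500
  f(c_2) = f(1.822500) = 0.057240
  f(a) × f(c) ≥ 0, new interval: [1.822500, 2.110000]
Iteration 3:
  c_3 = (1.822500 + 2.110000)/2 = 1.966250
  f(c_3) = f(1.966250) = -0.060303
  f(a) × f(c) < 0, new interval: [1.822500, 1.966250]
Iteration 4:
  c_4 = (1.822500 + 1.966250)/2 = 1.894375
  f(c_4) = f(1.894375) = 0.000916
  f(a) × f(c) ≥ 0, new interval: [1.894375, 1.966250]

After 4 iteration(s), the approximation is c_4 = 1.894375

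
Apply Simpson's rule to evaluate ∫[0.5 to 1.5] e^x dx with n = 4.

f(x) = e^x
a = 0.5, b = 1.5, n = 4
h = (b - a)/n = 0.250000

Simpson's rule: (h/3)[f(x₀) + 4f(x₁) + 2f(x₂) + ... + f(xₙ)]

x_0 = 0.5000, f(x_0) = 1.648721, coefficient = 1
x_1 = 0.7500, f(x_1) = 2.117000, coefficient = 4
x_2 = 1.0000, f(x_2) = 2.718282, coefficient = 2
x_3 = 1.2500, f(x_3) = 3.490343, coefficient = 4
x_4 = 1.5000, f(x_4) = 4.481689, coefficient = 1

I ≈ (0.250000/3) × 33.996346 = 2.833029
Exact value: 2.832968
Error: 0.000061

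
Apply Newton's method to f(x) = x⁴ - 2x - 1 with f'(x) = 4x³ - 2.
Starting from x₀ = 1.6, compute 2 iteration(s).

f(x) = x⁴ - 2x - 1
f'(x) = 4x³ - 2
x₀ = 1.6

Newton-Raphson formula: x_{n+1} = x_n - f(x_n)/f'(x_n)

Iteration 1:
  f(1.600000) = 2.353600
  f'(1.600000) = 14.384000
  x_1 = 1.600000 - 2.353600/14.384000 = 1.436374
Iteration 2:
  f(1.436374) = 0.383921
  f'(1.436374) = 9.853930
  x_2 = 1.436374 - 0.383921/9.853930 = 1.397413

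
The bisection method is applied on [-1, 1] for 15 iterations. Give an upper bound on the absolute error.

Bisection error bound: |error| ≤ (b-a)/2^n
|error| ≤ (1 - (-1))/2^15 = 2/2^15
|error| ≤ 0.0000610352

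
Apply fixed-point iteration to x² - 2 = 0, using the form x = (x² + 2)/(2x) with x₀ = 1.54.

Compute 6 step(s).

Equation: x² - 2 = 0
Fixed-point form: x = (x² + 2)/(2x)
x₀ = 1.54

x_1 = g(1.540000) = 1.419351
x_2 = g(1.419351) = 1.414223
x_3 = g(1.414223) = 1.414214
x_4 = g(1.414214) = 1.414214
x_5 = g(1.414214) = 1.414214
x_6 = g(1.414214) = 1.414214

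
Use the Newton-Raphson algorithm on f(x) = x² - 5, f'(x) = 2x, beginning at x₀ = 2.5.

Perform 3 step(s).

f(x) = x² - 5
f'(x) = 2x
x₀ = 2.5

Newton-Raphson formula: x_{n+1} = x_n - f(x_n)/f'(x_n)

Iteration 1:
  f(2.500000) = 1.250000
  f'(2.500000) = 5.000000
  x_1 = 2.500000 - 1.250000/5.000000 = 2.250000
Iteration 2:
  f(2.250000) = 0.062500
  f'(2.250000) = 4.500000
  x_2 = 2.250000 - 0.062500/4.500000 = 2.236111
Iteration 3:
  f(2.236111) = 0.000193
  f'(2.236111) = 4.472222
  x_3 = 2.236111 - 0.000193/4.472222 = 2.236068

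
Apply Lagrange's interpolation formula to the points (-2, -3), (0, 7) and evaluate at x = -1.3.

Lagrange interpolation formula:
P(x) = Σ yᵢ × Lᵢ(x)
where Lᵢ(x) = Π_{j≠i} (x - xⱼ)/(xᵢ - xⱼ)

L_0(-1.3) = (-1.3 - 0)/(-2 - 0) = 0.650000
L_1(-1.3) = (-1.3 - (-2))/(0 - (-2)) = 0.350000

P(-1.3) = (-3)×L_0(-1.3) + 7×L_1(-1.3)
P(-1.3) = 0.500000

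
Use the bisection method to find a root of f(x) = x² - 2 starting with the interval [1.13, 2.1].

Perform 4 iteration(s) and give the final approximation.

f(x) = x² - 2
Initial interval: [1.13, 2.1]

Iteration 1:
  c_1 = (1.130000 + 2.100000)/2 = 1.615000
  f(c_1) = f(1.615000) = 0.608225
  f(a) × f(c) < 0, new interval: [1.130000, 1.615000]
Iteration 2:
  c_2 = (1.130000 + 1.615000)/2 = 1.372500
  f(c_2) = f(1.372500) = -0.116244
  f(a) × f(c) ≥ 0, new interval: [1.372500, 1.615000]
Iteration 3:
  c_3 = (1.372500 + 1.615000)/2 = 1.493750
  f(c_3) = f(1.493750) = 0.231289
  f(a) × f(c) < 0, new interval: [1.372500, 1.493750]
Iteration 4:
  c_4 = (1.372500 + 1.493750)/2 = 1.433125
  f(c_4) = f(1.433125) = 0.053847
  f(a) × f(c) < 0, new interval: [1.372500, 1.433125]

After 4 iteration(s), the approximation is c_4 = 1.433125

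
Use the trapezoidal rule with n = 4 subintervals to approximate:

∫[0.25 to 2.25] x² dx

f(x) = x²
a = 0.25, b = 2.25, n = 4
h = (b - a)/n = 0.500000

Trapezoidal rule: (h/2)[f(x₀) + 2f(x₁) + 2f(x₂) + ... + f(xₙ)]

x_0 = 0.2500, f(x_0) = 0.062500, coefficient = 1
x_1 = 0.7500, f(x_1) = 0.562500, coefficient = 2
x_2 = 1.2500, f(x_2) = 1.562500, coefficient = 2
x_3 = 1.7500, f(x_3) = 3.062500, coefficient = 2
x_4 = 2.2500, f(x_4) = 5.062500, coefficient = 1

I ≈ (0.500000/2) × 15.500000 = 3.875000
Exact value: 3.791667
Error: 0.083333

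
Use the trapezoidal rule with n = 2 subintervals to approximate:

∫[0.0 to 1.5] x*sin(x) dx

f(x) = x*sin(x)
a = 0.0, b = 1.5, n = 2
h = (b - a)/n = 0.750000

Trapezoidal rule: (h/2)[f(x₀) + 2f(x₁) + 2f(x₂) + ... + f(xₙ)]

x_0 = 0.0000, f(x_0) = 0.000000, coefficient = 1
x_1 = 0.7500, f(x_1) = 0.511229, coefficient = 2
x_2 = 1.5000, f(x_2) = 1.496242, coefficient = 1

I ≈ (0.750000/2) × 2.518701 = 0.944513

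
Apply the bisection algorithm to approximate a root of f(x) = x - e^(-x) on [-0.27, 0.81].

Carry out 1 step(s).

f(x) = x - e^(-x)
Initial interval: [-0.27, 0.81]

Iteration 1:
  c_1 = (-0.270000 + 0.810000)/2 = 0.270000
  f(c_1) = f(0.270000) = -0.493379
  f(a) × f(c) ≥ 0, new interval: [0.270000, 0.810000]

After 1 iteration(s), the approximation is c_1 = 0.270000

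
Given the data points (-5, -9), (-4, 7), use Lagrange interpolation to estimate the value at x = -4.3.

Lagrange interpolation formula:
P(x) = Σ yᵢ × Lᵢ(x)
where Lᵢ(x) = Π_{j≠i} (x - xⱼ)/(xᵢ - xⱼ)

L_0(-4.3) = (-4.3 - (-4))/(-5 - (-4)) = 0.300000
L_1(-4.3) = (-4.3 - (-5))/(-4 - (-5)) = 0.700000

P(-4.3) = (-9)×L_0(-4.3) + 7×L_1(-4.3)
P(-4.3) = 2.200000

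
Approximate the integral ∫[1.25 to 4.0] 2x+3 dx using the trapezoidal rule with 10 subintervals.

f(x) = 2x+3
a = 1.25, b = 4.0, n = 10
h = (b - a)/n = 0.275000

Trapezoidal rule: (h/2)[f(x₀) + 2f(x₁) + 2f(x₂) + ... + f(xₙ)]

x_0 = 1.2500, f(x_0) = 5.500000, coefficient = 1
x_1 = 1.5250, f(x_1) = 6.050000, coefficient = 2
x_2 = 1.8000, f(x_2) = 6.600000, coefficient = 2
x_3 = 2.0750, f(x_3) = 7.150000, coefficient = 2
x_4 = 2.3500, f(x_4) = 7.700000, coefficient = 2
x_5 = 2.6250, f(x_5) = 8.250000, coefficient = 2
x_6 = 2.9000, f(x_6) = 8.800000, coefficient = 2
x_7 = 3.1750, f(x_7) = 9.350000, coefficient = 2
x_8 = 3.4500, f(x_8) = 9.900000, coefficient = 2
x_9 = 3.7250, f(x_9) = 10.450000, coefficient = 2
x_10 = 4.0000, f(x_10) = 11.000000, coefficient = 1

I ≈ (0.275000/2) × 165.000000 = 22.687500
Exact value: 22.687500
Error: 0.000000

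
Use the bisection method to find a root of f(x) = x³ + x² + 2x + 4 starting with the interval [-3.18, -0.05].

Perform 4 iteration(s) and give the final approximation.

f(x) = x³ + x² + 2x + 4
Initial interval: [-3.18, -0.05]

Iteration 1:
  c_1 = (-3.180000 + (-0.050000))/2 = -1.615000
  f(c_1) = f(-1.615000) = -0.834058
  f(a) × f(c) ≥ 0, new interval: [-1.615000, -0.050000]
Iteration 2:
  c_2 = (-1.615000 + (-0.050000))/2 = -0.832500
  f(c_2) = f(-0.832500) = 2.451087
  f(a) × f(c) < 0, new interval: [-1.615000, -0.832500]
Iteration 3:
  c_3 = (-1.615000 + (-0.832500))/2 = -1.223750
  f(c_3) = f(-1.223750) = 1.217420
  f(a) × f(c) < 0, new interval: [-1.615000, -1.223750]
Iteration 4:
  c_4 = (-1.615000 + (-1.223750))/2 = -1.419375
  f(c_4) = f(-1.419375) = 0.316366
  f(a) × f(c) < 0, new interval: [-1.615000, -1.419375]

After 4 iteration(s), the approximation is c_4 = -1.419375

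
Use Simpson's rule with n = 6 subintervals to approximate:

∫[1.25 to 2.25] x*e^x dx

f(x) = x*e^x
a = 1.25, b = 2.25, n = 6
h = (b - a)/n = 0.166667

Simpson's rule: (h/3)[f(x₀) + 4f(x₁) + 2f(x₂) + ... + f(xₙ)]

x_0 = 1.2500, f(x_0) = 4.362929, coefficient = 1
x_1 = 1.4167, f(x_1) = 5.841417, coefficient = 4
x_2 = 1.5833, f(x_2) = 7.712679, coefficient = 2
x_3 = 1.7500, f(x_3) = 10.070555, coefficient = 4
x_4 = 1.9167, f(x_4) = 13.029998, coefficient = 2
x_5 = 2.0833, f(x_5) = 16.731656, coefficient = 4
x_6 = 2.2500, f(x_6) = 21.347406, coefficient = 1

I ≈ (0.166667/3) × 197.770200 = 10.987233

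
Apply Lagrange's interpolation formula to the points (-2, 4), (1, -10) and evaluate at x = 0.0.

Lagrange interpolation formula:
P(x) = Σ yᵢ × Lᵢ(x)
where Lᵢ(x) = Π_{j≠i} (x - xⱼ)/(xᵢ - xⱼ)

L_0(0.0) = (0.0 - 1)/(-2 - 1) = 0.333333
L_1(0.0) = (0.0 - (-2))/(1 - (-2)) = 0.666667

P(0.0) = 4×L_0(0.0) + (-10)×L_1(0.0)
P(0.0) = -5.333333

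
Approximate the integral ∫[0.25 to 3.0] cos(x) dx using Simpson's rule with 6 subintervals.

f(x) = cos(x)
a = 0.25, b = 3.0, n = 6
h = (b - a)/n = 0.458333

Simpson's rule: (h/3)[f(x₀) + 4f(x₁) + 2f(x₂) + ... + f(xₙ)]

x_0 = 0.2500, f(x_0) = 0.968912, coefficient = 1
x_1 = 0.7083, f(x_1) = 0.759447, coefficient = 4
x_2 = 1.1667, f(x_2) = 0.393219, coefficient = 2
x_3 = 1.6250, f(x_3) = -0.054177, coefficient = 4
x_4 = 2.0833, f(x_4) = -0.490390, coefficient = 2
x_5 = 2.5417, f(x_5) = -0.825377, coefficient = 4
x_6 = 3.0000, f(x_6) = -0.989992, coefficient = 1

I ≈ (0.458333/3) × -0.695852 = -0.106311
Exact value: -0.106284
Error: 0.000027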